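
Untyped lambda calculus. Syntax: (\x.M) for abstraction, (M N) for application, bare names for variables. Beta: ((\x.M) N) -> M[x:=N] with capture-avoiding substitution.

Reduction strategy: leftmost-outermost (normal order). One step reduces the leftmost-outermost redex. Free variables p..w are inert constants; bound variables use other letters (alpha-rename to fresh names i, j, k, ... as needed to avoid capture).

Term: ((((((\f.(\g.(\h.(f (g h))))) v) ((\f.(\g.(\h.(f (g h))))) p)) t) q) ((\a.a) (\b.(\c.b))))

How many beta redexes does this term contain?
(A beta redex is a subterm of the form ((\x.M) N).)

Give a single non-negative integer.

Term: ((((((\f.(\g.(\h.(f (g h))))) v) ((\f.(\g.(\h.(f (g h))))) p)) t) q) ((\a.a) (\b.(\c.b))))
  Redex: ((\f.(\g.(\h.(f (g h))))) v)
  Redex: ((\f.(\g.(\h.(f (g h))))) p)
  Redex: ((\a.a) (\b.(\c.b)))
Total redexes: 3

Answer: 3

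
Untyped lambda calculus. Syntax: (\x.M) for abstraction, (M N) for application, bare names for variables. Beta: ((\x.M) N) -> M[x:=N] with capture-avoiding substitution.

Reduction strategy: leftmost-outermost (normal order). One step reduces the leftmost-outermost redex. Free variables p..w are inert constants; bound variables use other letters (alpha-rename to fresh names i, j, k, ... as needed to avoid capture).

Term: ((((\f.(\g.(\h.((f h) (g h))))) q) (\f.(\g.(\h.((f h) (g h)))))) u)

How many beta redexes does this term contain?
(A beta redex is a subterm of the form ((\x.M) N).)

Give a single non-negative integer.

Term: ((((\f.(\g.(\h.((f h) (g h))))) q) (\f.(\g.(\h.((f h) (g h)))))) u)
  Redex: ((\f.(\g.(\h.((f h) (g h))))) q)
Total redexes: 1

Answer: 1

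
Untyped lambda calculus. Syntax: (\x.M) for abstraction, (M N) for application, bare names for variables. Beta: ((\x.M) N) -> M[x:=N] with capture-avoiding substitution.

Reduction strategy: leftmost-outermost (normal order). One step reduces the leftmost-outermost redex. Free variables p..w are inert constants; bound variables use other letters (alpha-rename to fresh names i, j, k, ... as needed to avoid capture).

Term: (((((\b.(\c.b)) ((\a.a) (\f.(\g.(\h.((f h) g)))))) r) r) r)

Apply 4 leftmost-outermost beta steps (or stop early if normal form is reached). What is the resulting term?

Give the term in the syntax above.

Answer: ((\g.(\h.((r h) g))) r)

Derivation:
Step 0: (((((\b.(\c.b)) ((\a.a) (\f.(\g.(\h.((f h) g)))))) r) r) r)
Step 1: ((((\c.((\a.a) (\f.(\g.(\h.((f h) g)))))) r) r) r)
Step 2: ((((\a.a) (\f.(\g.(\h.((f h) g))))) r) r)
Step 3: (((\f.(\g.(\h.((f h) g)))) r) r)
Step 4: ((\g.(\h.((r h) g))) r)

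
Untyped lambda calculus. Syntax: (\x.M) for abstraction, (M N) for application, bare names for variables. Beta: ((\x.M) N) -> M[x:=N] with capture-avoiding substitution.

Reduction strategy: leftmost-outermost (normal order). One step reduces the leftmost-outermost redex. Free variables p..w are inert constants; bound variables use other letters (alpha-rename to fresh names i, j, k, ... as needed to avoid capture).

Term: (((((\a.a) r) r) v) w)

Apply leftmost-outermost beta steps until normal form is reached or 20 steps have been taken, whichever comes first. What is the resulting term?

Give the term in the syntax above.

Answer: (((r r) v) w)

Derivation:
Step 0: (((((\a.a) r) r) v) w)
Step 1: (((r r) v) w)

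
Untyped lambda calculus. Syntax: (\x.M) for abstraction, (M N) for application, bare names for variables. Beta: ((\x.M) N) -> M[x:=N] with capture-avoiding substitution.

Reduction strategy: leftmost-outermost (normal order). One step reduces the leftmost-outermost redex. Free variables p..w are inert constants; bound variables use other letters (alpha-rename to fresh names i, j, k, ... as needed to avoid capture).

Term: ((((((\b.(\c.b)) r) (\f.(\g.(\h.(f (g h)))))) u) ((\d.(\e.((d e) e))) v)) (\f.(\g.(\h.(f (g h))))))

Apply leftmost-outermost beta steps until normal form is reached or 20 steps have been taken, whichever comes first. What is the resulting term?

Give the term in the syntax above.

Step 0: ((((((\b.(\c.b)) r) (\f.(\g.(\h.(f (g h)))))) u) ((\d.(\e.((d e) e))) v)) (\f.(\g.(\h.(f (g h))))))
Step 1: (((((\c.r) (\f.(\g.(\h.(f (g h)))))) u) ((\d.(\e.((d e) e))) v)) (\f.(\g.(\h.(f (g h))))))
Step 2: (((r u) ((\d.(\e.((d e) e))) v)) (\f.(\g.(\h.(f (g h))))))
Step 3: (((r u) (\e.((v e) e))) (\f.(\g.(\h.(f (g h))))))

Answer: (((r u) (\e.((v e) e))) (\f.(\g.(\h.(f (g h))))))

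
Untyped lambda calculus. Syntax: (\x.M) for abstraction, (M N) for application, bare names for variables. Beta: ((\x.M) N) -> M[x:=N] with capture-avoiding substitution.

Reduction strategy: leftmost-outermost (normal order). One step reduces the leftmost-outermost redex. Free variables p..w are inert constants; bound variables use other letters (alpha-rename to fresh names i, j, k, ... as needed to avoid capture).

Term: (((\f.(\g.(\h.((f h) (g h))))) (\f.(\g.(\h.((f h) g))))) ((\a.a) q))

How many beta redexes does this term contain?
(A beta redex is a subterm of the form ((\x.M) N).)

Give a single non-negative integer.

Answer: 2

Derivation:
Term: (((\f.(\g.(\h.((f h) (g h))))) (\f.(\g.(\h.((f h) g))))) ((\a.a) q))
  Redex: ((\f.(\g.(\h.((f h) (g h))))) (\f.(\g.(\h.((f h) g)))))
  Redex: ((\a.a) q)
Total redexes: 2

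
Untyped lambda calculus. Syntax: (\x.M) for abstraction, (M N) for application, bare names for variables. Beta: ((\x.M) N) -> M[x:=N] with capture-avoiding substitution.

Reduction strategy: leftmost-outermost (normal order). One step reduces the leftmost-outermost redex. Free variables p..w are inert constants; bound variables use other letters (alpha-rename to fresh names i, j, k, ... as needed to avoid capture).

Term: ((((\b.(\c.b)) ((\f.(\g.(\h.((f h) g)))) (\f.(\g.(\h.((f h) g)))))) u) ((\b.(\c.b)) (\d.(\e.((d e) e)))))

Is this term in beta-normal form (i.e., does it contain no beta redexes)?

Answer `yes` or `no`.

Term: ((((\b.(\c.b)) ((\f.(\g.(\h.((f h) g)))) (\f.(\g.(\h.((f h) g)))))) u) ((\b.(\c.b)) (\d.(\e.((d e) e)))))
Found 3 beta redex(es).

Answer: no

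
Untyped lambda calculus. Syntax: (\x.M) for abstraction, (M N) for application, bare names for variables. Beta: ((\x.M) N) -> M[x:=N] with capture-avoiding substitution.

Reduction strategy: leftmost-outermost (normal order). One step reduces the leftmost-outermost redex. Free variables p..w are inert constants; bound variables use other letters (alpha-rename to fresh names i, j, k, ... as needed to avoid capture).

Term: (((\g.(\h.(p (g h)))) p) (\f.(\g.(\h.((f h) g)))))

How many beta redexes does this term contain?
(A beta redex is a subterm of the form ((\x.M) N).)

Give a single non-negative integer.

Term: (((\g.(\h.(p (g h)))) p) (\f.(\g.(\h.((f h) g)))))
  Redex: ((\g.(\h.(p (g h)))) p)
Total redexes: 1

Answer: 1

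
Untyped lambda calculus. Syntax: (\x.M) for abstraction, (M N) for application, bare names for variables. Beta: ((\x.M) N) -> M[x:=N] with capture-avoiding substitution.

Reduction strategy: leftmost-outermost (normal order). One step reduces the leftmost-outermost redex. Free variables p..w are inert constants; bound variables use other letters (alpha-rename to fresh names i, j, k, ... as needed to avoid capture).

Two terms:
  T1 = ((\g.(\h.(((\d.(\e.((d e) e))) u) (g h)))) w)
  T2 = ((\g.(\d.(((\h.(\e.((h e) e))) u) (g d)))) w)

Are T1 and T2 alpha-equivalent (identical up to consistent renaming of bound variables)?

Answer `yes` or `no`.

Term 1: ((\g.(\h.(((\d.(\e.((d e) e))) u) (g h)))) w)
Term 2: ((\g.(\d.(((\h.(\e.((h e) e))) u) (g d)))) w)
Alpha-equivalence: compare structure up to binder renaming.
Result: True

Answer: yes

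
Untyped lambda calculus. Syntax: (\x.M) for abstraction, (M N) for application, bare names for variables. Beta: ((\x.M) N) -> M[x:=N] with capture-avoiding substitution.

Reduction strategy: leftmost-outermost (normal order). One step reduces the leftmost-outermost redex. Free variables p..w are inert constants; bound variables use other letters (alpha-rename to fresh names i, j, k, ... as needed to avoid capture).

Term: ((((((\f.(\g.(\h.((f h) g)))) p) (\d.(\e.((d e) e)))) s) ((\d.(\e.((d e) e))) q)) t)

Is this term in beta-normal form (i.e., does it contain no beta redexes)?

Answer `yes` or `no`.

Term: ((((((\f.(\g.(\h.((f h) g)))) p) (\d.(\e.((d e) e)))) s) ((\d.(\e.((d e) e))) q)) t)
Found 2 beta redex(es).

Answer: no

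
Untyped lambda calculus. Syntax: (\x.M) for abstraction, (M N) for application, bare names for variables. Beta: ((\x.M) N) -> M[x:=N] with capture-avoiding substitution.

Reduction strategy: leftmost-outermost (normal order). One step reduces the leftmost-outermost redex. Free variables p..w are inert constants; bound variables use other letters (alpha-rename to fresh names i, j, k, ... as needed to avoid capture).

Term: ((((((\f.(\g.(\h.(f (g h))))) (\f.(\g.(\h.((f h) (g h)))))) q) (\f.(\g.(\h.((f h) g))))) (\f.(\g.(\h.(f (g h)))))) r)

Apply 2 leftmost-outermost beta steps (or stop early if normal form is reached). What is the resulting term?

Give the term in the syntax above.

Answer: ((((\h.((\f.(\g.(\h.((f h) (g h))))) (q h))) (\f.(\g.(\h.((f h) g))))) (\f.(\g.(\h.(f (g h)))))) r)

Derivation:
Step 0: ((((((\f.(\g.(\h.(f (g h))))) (\f.(\g.(\h.((f h) (g h)))))) q) (\f.(\g.(\h.((f h) g))))) (\f.(\g.(\h.(f (g h)))))) r)
Step 1: (((((\g.(\h.((\f.(\g.(\h.((f h) (g h))))) (g h)))) q) (\f.(\g.(\h.((f h) g))))) (\f.(\g.(\h.(f (g h)))))) r)
Step 2: ((((\h.((\f.(\g.(\h.((f h) (g h))))) (q h))) (\f.(\g.(\h.((f h) g))))) (\f.(\g.(\h.(f (g h)))))) r)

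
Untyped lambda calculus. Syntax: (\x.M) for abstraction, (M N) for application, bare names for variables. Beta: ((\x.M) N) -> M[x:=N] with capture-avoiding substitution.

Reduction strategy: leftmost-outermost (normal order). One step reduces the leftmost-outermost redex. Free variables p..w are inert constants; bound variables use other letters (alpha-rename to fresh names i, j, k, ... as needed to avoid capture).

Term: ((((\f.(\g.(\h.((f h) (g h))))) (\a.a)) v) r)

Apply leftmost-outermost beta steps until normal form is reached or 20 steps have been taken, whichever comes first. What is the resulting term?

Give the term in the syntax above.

Answer: (r (v r))

Derivation:
Step 0: ((((\f.(\g.(\h.((f h) (g h))))) (\a.a)) v) r)
Step 1: (((\g.(\h.(((\a.a) h) (g h)))) v) r)
Step 2: ((\h.(((\a.a) h) (v h))) r)
Step 3: (((\a.a) r) (v r))
Step 4: (r (v r))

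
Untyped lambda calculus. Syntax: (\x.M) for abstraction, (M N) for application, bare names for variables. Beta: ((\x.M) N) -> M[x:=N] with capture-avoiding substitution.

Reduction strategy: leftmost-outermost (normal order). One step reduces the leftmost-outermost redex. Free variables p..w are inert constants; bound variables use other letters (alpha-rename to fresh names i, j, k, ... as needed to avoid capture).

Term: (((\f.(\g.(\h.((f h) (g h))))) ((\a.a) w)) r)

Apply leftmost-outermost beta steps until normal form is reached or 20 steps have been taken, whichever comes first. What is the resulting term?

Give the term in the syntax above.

Answer: (\h.((w h) (r h)))

Derivation:
Step 0: (((\f.(\g.(\h.((f h) (g h))))) ((\a.a) w)) r)
Step 1: ((\g.(\h.((((\a.a) w) h) (g h)))) r)
Step 2: (\h.((((\a.a) w) h) (r h)))
Step 3: (\h.((w h) (r h)))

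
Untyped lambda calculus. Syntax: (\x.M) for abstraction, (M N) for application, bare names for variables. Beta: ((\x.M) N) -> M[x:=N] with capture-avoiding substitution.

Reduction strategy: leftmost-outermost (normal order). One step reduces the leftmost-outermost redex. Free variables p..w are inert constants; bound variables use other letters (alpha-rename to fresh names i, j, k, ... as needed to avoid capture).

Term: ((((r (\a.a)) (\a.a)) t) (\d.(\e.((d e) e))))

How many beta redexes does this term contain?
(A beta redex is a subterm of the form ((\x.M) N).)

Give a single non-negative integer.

Answer: 0

Derivation:
Term: ((((r (\a.a)) (\a.a)) t) (\d.(\e.((d e) e))))
  (no redexes)
Total redexes: 0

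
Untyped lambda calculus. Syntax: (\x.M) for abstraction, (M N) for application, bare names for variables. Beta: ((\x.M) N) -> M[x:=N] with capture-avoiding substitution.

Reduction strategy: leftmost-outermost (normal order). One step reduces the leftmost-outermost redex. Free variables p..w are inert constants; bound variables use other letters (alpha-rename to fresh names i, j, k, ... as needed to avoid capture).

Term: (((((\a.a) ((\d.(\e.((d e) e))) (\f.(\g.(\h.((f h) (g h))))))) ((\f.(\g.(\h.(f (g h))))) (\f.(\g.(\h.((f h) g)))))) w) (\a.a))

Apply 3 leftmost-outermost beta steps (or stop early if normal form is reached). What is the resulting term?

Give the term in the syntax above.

Step 0: (((((\a.a) ((\d.(\e.((d e) e))) (\f.(\g.(\h.((f h) (g h))))))) ((\f.(\g.(\h.(f (g h))))) (\f.(\g.(\h.((f h) g)))))) w) (\a.a))
Step 1: (((((\d.(\e.((d e) e))) (\f.(\g.(\h.((f h) (g h)))))) ((\f.(\g.(\h.(f (g h))))) (\f.(\g.(\h.((f h) g)))))) w) (\a.a))
Step 2: ((((\e.(((\f.(\g.(\h.((f h) (g h))))) e) e)) ((\f.(\g.(\h.(f (g h))))) (\f.(\g.(\h.((f h) g)))))) w) (\a.a))
Step 3: (((((\f.(\g.(\h.((f h) (g h))))) ((\f.(\g.(\h.(f (g h))))) (\f.(\g.(\h.((f h) g)))))) ((\f.(\g.(\h.(f (g h))))) (\f.(\g.(\h.((f h) g)))))) w) (\a.a))

Answer: (((((\f.(\g.(\h.((f h) (g h))))) ((\f.(\g.(\h.(f (g h))))) (\f.(\g.(\h.((f h) g)))))) ((\f.(\g.(\h.(f (g h))))) (\f.(\g.(\h.((f h) g)))))) w) (\a.a))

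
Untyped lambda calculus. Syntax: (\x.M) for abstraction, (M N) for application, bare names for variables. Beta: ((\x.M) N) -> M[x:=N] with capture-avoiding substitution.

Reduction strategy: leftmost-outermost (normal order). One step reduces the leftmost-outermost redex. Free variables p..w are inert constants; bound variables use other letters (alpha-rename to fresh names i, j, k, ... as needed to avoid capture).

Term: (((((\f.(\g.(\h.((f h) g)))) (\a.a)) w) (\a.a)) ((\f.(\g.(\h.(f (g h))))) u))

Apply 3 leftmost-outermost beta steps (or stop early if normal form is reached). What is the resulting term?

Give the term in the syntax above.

Answer: ((((\a.a) (\a.a)) w) ((\f.(\g.(\h.(f (g h))))) u))

Derivation:
Step 0: (((((\f.(\g.(\h.((f h) g)))) (\a.a)) w) (\a.a)) ((\f.(\g.(\h.(f (g h))))) u))
Step 1: ((((\g.(\h.(((\a.a) h) g))) w) (\a.a)) ((\f.(\g.(\h.(f (g h))))) u))
Step 2: (((\h.(((\a.a) h) w)) (\a.a)) ((\f.(\g.(\h.(f (g h))))) u))
Step 3: ((((\a.a) (\a.a)) w) ((\f.(\g.(\h.(f (g h))))) u))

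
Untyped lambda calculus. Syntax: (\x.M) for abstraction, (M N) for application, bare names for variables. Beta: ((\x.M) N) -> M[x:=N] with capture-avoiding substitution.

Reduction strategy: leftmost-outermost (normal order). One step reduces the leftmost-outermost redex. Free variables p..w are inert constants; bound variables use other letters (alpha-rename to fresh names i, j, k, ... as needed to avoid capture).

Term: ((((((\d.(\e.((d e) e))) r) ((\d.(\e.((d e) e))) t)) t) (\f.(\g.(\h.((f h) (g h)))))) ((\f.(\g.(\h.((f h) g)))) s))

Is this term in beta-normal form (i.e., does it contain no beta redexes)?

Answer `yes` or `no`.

Term: ((((((\d.(\e.((d e) e))) r) ((\d.(\e.((d e) e))) t)) t) (\f.(\g.(\h.((f h) (g h)))))) ((\f.(\g.(\h.((f h) g)))) s))
Found 3 beta redex(es).

Answer: no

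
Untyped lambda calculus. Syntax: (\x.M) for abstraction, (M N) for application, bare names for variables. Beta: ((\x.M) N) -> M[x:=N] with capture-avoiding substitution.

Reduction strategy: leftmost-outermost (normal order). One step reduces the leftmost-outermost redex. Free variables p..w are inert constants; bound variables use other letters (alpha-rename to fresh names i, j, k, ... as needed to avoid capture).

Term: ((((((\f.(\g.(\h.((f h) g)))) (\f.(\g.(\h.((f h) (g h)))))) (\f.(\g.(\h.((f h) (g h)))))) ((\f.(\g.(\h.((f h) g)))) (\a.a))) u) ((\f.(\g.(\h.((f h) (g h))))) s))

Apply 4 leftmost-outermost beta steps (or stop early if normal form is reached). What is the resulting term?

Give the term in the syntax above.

Answer: ((((\g.(\h.((((\f.(\g.(\h.((f h) g)))) (\a.a)) h) (g h)))) (\f.(\g.(\h.((f h) (g h)))))) u) ((\f.(\g.(\h.((f h) (g h))))) s))

Derivation:
Step 0: ((((((\f.(\g.(\h.((f h) g)))) (\f.(\g.(\h.((f h) (g h)))))) (\f.(\g.(\h.((f h) (g h)))))) ((\f.(\g.(\h.((f h) g)))) (\a.a))) u) ((\f.(\g.(\h.((f h) (g h))))) s))
Step 1: (((((\g.(\h.(((\f.(\g.(\h.((f h) (g h))))) h) g))) (\f.(\g.(\h.((f h) (g h)))))) ((\f.(\g.(\h.((f h) g)))) (\a.a))) u) ((\f.(\g.(\h.((f h) (g h))))) s))
Step 2: ((((\h.(((\f.(\g.(\h.((f h) (g h))))) h) (\f.(\g.(\h.((f h) (g h))))))) ((\f.(\g.(\h.((f h) g)))) (\a.a))) u) ((\f.(\g.(\h.((f h) (g h))))) s))
Step 3: (((((\f.(\g.(\h.((f h) (g h))))) ((\f.(\g.(\h.((f h) g)))) (\a.a))) (\f.(\g.(\h.((f h) (g h)))))) u) ((\f.(\g.(\h.((f h) (g h))))) s))
Step 4: ((((\g.(\h.((((\f.(\g.(\h.((f h) g)))) (\a.a)) h) (g h)))) (\f.(\g.(\h.((f h) (g h)))))) u) ((\f.(\g.(\h.((f h) (g h))))) s))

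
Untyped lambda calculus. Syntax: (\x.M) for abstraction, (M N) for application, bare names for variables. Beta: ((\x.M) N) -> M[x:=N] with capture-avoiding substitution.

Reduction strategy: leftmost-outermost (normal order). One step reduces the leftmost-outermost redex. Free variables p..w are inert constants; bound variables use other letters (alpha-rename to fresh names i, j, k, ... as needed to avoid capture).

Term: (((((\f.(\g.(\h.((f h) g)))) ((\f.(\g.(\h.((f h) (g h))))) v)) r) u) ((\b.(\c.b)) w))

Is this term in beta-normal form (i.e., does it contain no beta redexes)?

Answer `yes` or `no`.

Term: (((((\f.(\g.(\h.((f h) g)))) ((\f.(\g.(\h.((f h) (g h))))) v)) r) u) ((\b.(\c.b)) w))
Found 3 beta redex(es).

Answer: no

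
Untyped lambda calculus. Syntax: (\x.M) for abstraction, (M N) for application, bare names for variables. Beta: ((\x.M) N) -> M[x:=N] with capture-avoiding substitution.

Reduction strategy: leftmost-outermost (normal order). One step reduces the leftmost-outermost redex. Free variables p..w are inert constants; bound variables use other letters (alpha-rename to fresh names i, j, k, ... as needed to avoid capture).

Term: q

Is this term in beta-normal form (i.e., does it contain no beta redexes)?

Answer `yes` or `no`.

Term: q
No beta redexes found.

Answer: yes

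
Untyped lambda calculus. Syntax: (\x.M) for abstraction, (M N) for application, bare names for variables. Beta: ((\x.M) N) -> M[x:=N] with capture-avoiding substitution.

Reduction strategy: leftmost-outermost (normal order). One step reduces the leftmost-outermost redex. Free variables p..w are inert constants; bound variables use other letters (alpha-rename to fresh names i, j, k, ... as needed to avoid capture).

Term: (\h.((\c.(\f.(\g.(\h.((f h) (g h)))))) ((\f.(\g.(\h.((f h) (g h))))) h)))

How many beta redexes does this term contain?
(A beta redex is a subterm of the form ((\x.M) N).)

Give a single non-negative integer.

Answer: 2

Derivation:
Term: (\h.((\c.(\f.(\g.(\h.((f h) (g h)))))) ((\f.(\g.(\h.((f h) (g h))))) h)))
  Redex: ((\c.(\f.(\g.(\h.((f h) (g h)))))) ((\f.(\g.(\h.((f h) (g h))))) h))
  Redex: ((\f.(\g.(\h.((f h) (g h))))) h)
Total redexes: 2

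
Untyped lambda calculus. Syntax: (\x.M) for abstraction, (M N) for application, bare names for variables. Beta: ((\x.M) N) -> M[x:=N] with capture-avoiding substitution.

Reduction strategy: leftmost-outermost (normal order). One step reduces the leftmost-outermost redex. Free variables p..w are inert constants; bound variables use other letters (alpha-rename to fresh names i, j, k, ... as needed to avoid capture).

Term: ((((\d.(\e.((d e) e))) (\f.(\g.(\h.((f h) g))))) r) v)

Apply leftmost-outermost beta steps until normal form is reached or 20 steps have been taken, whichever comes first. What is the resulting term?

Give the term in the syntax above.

Step 0: ((((\d.(\e.((d e) e))) (\f.(\g.(\h.((f h) g))))) r) v)
Step 1: (((\e.(((\f.(\g.(\h.((f h) g)))) e) e)) r) v)
Step 2: ((((\f.(\g.(\h.((f h) g)))) r) r) v)
Step 3: (((\g.(\h.((r h) g))) r) v)
Step 4: ((\h.((r h) r)) v)
Step 5: ((r v) r)

Answer: ((r v) r)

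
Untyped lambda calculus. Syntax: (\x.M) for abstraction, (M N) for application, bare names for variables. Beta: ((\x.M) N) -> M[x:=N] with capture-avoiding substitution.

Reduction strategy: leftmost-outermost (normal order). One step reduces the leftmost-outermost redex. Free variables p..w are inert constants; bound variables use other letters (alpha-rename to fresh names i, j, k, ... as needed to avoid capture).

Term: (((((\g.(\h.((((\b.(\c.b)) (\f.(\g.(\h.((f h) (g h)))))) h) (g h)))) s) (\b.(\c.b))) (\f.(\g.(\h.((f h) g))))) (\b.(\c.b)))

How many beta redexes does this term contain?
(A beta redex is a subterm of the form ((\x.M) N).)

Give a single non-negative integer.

Answer: 2

Derivation:
Term: (((((\g.(\h.((((\b.(\c.b)) (\f.(\g.(\h.((f h) (g h)))))) h) (g h)))) s) (\b.(\c.b))) (\f.(\g.(\h.((f h) g))))) (\b.(\c.b)))
  Redex: ((\g.(\h.((((\b.(\c.b)) (\f.(\g.(\h.((f h) (g h)))))) h) (g h)))) s)
  Redex: ((\b.(\c.b)) (\f.(\g.(\h.((f h) (g h))))))
Total redexes: 2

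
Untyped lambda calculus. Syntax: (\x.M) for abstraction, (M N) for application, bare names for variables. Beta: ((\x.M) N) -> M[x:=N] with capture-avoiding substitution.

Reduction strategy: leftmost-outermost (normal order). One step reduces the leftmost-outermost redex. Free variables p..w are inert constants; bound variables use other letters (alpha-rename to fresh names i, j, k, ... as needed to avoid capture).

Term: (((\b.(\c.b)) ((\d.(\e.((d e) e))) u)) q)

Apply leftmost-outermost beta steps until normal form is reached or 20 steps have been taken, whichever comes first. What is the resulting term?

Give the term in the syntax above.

Answer: (\e.((u e) e))

Derivation:
Step 0: (((\b.(\c.b)) ((\d.(\e.((d e) e))) u)) q)
Step 1: ((\c.((\d.(\e.((d e) e))) u)) q)
Step 2: ((\d.(\e.((d e) e))) u)
Step 3: (\e.((u e) e))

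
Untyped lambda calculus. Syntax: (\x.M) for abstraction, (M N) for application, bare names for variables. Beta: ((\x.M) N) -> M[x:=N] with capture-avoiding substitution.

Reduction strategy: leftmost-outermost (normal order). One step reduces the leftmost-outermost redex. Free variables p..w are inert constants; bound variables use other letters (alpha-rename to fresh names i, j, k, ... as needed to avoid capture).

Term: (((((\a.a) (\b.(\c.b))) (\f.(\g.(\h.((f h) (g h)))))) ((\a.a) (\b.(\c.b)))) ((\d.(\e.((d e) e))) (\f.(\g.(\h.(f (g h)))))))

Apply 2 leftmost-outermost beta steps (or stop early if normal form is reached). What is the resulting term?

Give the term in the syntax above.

Step 0: (((((\a.a) (\b.(\c.b))) (\f.(\g.(\h.((f h) (g h)))))) ((\a.a) (\b.(\c.b)))) ((\d.(\e.((d e) e))) (\f.(\g.(\h.(f (g h)))))))
Step 1: ((((\b.(\c.b)) (\f.(\g.(\h.((f h) (g h)))))) ((\a.a) (\b.(\c.b)))) ((\d.(\e.((d e) e))) (\f.(\g.(\h.(f (g h)))))))
Step 2: (((\c.(\f.(\g.(\h.((f h) (g h)))))) ((\a.a) (\b.(\c.b)))) ((\d.(\e.((d e) e))) (\f.(\g.(\h.(f (g h)))))))

Answer: (((\c.(\f.(\g.(\h.((f h) (g h)))))) ((\a.a) (\b.(\c.b)))) ((\d.(\e.((d e) e))) (\f.(\g.(\h.(f (g h)))))))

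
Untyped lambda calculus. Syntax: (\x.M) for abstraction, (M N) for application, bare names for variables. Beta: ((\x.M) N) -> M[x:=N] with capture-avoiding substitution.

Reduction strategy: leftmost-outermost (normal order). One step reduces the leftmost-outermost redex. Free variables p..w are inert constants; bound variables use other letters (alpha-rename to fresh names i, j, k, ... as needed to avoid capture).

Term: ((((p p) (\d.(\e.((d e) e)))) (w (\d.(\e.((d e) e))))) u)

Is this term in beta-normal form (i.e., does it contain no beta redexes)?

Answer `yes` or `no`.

Term: ((((p p) (\d.(\e.((d e) e)))) (w (\d.(\e.((d e) e))))) u)
No beta redexes found.

Answer: yes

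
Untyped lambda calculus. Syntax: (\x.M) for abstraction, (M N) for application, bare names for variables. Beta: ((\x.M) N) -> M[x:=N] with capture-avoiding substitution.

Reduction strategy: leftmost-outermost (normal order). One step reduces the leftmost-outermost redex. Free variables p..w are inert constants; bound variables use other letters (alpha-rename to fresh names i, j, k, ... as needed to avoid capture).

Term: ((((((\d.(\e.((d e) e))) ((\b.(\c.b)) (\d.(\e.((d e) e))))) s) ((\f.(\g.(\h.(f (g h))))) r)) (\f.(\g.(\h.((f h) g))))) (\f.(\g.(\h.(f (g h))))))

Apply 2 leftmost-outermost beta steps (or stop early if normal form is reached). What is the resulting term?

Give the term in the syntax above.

Step 0: ((((((\d.(\e.((d e) e))) ((\b.(\c.b)) (\d.(\e.((d e) e))))) s) ((\f.(\g.(\h.(f (g h))))) r)) (\f.(\g.(\h.((f h) g))))) (\f.(\g.(\h.(f (g h))))))
Step 1: (((((\e.((((\b.(\c.b)) (\d.(\e.((d e) e)))) e) e)) s) ((\f.(\g.(\h.(f (g h))))) r)) (\f.(\g.(\h.((f h) g))))) (\f.(\g.(\h.(f (g h))))))
Step 2: (((((((\b.(\c.b)) (\d.(\e.((d e) e)))) s) s) ((\f.(\g.(\h.(f (g h))))) r)) (\f.(\g.(\h.((f h) g))))) (\f.(\g.(\h.(f (g h))))))

Answer: (((((((\b.(\c.b)) (\d.(\e.((d e) e)))) s) s) ((\f.(\g.(\h.(f (g h))))) r)) (\f.(\g.(\h.((f h) g))))) (\f.(\g.(\h.(f (g h))))))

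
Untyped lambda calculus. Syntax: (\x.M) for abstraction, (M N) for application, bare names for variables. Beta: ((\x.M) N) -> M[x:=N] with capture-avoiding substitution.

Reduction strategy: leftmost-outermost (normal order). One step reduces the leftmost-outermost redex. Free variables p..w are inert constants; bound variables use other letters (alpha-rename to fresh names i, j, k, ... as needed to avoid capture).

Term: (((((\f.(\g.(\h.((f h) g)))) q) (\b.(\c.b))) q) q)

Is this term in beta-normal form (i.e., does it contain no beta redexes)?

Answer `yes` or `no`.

Answer: no

Derivation:
Term: (((((\f.(\g.(\h.((f h) g)))) q) (\b.(\c.b))) q) q)
Found 1 beta redex(es).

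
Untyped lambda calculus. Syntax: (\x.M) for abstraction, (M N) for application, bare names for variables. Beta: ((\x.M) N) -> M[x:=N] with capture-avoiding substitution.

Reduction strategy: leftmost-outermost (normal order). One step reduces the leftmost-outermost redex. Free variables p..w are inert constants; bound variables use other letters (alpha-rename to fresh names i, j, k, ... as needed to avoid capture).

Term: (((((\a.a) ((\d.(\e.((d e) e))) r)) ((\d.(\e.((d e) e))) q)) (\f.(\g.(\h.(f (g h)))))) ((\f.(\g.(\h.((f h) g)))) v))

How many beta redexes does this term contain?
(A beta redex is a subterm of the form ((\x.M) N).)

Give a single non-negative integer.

Term: (((((\a.a) ((\d.(\e.((d e) e))) r)) ((\d.(\e.((d e) e))) q)) (\f.(\g.(\h.(f (g h)))))) ((\f.(\g.(\h.((f h) g)))) v))
  Redex: ((\a.a) ((\d.(\e.((d e) e))) r))
  Redex: ((\d.(\e.((d e) e))) r)
  Redex: ((\d.(\e.((d e) e))) q)
  Redex: ((\f.(\g.(\h.((f h) g)))) v)
Total redexes: 4

Answer: 4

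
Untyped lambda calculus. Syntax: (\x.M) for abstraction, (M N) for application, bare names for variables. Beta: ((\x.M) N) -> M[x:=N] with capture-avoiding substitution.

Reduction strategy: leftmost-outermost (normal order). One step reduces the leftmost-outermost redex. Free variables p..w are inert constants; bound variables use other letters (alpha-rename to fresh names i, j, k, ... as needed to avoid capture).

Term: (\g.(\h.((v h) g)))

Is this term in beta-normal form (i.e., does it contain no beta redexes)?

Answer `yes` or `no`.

Answer: yes

Derivation:
Term: (\g.(\h.((v h) g)))
No beta redexes found.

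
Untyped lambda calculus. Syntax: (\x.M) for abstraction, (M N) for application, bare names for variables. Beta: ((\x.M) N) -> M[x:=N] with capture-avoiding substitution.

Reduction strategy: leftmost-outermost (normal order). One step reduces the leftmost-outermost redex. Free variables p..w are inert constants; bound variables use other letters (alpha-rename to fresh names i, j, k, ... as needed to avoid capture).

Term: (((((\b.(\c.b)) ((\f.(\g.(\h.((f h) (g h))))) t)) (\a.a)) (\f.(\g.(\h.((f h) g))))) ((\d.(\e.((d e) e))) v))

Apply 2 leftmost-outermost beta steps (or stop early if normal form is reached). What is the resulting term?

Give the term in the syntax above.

Step 0: (((((\b.(\c.b)) ((\f.(\g.(\h.((f h) (g h))))) t)) (\a.a)) (\f.(\g.(\h.((f h) g))))) ((\d.(\e.((d e) e))) v))
Step 1: ((((\c.((\f.(\g.(\h.((f h) (g h))))) t)) (\a.a)) (\f.(\g.(\h.((f h) g))))) ((\d.(\e.((d e) e))) v))
Step 2: ((((\f.(\g.(\h.((f h) (g h))))) t) (\f.(\g.(\h.((f h) g))))) ((\d.(\e.((d e) e))) v))

Answer: ((((\f.(\g.(\h.((f h) (g h))))) t) (\f.(\g.(\h.((f h) g))))) ((\d.(\e.((d e) e))) v))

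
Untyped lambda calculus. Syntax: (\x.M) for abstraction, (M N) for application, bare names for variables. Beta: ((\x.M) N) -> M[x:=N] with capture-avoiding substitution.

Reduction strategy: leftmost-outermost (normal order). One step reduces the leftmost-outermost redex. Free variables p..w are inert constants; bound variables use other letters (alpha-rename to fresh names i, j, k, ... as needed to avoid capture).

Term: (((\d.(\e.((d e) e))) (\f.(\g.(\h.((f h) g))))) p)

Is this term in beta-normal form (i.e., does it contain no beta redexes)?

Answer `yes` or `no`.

Term: (((\d.(\e.((d e) e))) (\f.(\g.(\h.((f h) g))))) p)
Found 1 beta redex(es).

Answer: no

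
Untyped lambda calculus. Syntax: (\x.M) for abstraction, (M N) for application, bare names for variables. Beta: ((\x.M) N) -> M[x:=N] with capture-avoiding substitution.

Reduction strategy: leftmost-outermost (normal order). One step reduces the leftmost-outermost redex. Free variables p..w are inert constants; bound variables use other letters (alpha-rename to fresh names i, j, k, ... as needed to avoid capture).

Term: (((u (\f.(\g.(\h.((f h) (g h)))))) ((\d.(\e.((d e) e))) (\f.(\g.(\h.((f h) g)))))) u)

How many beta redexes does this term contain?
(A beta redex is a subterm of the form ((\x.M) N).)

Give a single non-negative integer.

Term: (((u (\f.(\g.(\h.((f h) (g h)))))) ((\d.(\e.((d e) e))) (\f.(\g.(\h.((f h) g)))))) u)
  Redex: ((\d.(\e.((d e) e))) (\f.(\g.(\h.((f h) g)))))
Total redexes: 1

Answer: 1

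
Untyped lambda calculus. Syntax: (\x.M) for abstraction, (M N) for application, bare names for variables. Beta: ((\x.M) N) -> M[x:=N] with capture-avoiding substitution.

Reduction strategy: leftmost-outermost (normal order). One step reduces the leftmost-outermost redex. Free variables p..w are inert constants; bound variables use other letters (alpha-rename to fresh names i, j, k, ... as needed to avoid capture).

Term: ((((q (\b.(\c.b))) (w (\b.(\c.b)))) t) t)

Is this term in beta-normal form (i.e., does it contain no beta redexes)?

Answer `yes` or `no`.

Answer: yes

Derivation:
Term: ((((q (\b.(\c.b))) (w (\b.(\c.b)))) t) t)
No beta redexes found.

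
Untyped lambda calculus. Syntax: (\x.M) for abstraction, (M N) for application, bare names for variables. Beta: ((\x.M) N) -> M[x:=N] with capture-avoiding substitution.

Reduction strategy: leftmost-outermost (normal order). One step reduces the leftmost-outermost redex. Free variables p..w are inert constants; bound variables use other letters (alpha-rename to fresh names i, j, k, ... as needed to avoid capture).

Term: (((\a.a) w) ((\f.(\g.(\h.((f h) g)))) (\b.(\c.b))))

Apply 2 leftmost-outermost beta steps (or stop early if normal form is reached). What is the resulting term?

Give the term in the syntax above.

Step 0: (((\a.a) w) ((\f.(\g.(\h.((f h) g)))) (\b.(\c.b))))
Step 1: (w ((\f.(\g.(\h.((f h) g)))) (\b.(\c.b))))
Step 2: (w (\g.(\h.(((\b.(\c.b)) h) g))))

Answer: (w (\g.(\h.(((\b.(\c.b)) h) g))))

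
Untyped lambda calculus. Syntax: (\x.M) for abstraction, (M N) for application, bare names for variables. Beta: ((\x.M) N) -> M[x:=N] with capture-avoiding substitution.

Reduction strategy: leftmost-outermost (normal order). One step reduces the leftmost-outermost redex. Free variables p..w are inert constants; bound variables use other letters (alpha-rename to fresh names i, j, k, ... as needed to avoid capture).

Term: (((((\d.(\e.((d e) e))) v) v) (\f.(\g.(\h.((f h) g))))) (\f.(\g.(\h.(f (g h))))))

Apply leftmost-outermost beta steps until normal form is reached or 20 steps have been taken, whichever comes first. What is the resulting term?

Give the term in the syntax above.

Answer: ((((v v) v) (\f.(\g.(\h.((f h) g))))) (\f.(\g.(\h.(f (g h))))))

Derivation:
Step 0: (((((\d.(\e.((d e) e))) v) v) (\f.(\g.(\h.((f h) g))))) (\f.(\g.(\h.(f (g h))))))
Step 1: ((((\e.((v e) e)) v) (\f.(\g.(\h.((f h) g))))) (\f.(\g.(\h.(f (g h))))))
Step 2: ((((v v) v) (\f.(\g.(\h.((f h) g))))) (\f.(\g.(\h.(f (g h))))))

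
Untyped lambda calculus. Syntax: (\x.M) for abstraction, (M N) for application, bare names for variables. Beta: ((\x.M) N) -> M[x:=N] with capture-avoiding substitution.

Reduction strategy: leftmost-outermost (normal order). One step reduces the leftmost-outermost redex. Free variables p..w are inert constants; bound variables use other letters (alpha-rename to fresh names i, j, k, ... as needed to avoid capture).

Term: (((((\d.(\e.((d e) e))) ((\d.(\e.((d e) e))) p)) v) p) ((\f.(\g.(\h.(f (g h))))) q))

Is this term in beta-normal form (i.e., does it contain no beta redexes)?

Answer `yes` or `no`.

Answer: no

Derivation:
Term: (((((\d.(\e.((d e) e))) ((\d.(\e.((d e) e))) p)) v) p) ((\f.(\g.(\h.(f (g h))))) q))
Found 3 beta redex(es).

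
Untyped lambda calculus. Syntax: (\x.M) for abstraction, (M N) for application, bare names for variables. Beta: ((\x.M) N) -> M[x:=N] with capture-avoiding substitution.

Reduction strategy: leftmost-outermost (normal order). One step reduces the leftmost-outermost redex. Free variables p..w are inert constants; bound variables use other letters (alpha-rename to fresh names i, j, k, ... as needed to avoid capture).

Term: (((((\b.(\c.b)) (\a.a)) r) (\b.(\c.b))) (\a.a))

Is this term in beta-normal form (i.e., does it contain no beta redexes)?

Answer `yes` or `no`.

Term: (((((\b.(\c.b)) (\a.a)) r) (\b.(\c.b))) (\a.a))
Found 1 beta redex(es).

Answer: no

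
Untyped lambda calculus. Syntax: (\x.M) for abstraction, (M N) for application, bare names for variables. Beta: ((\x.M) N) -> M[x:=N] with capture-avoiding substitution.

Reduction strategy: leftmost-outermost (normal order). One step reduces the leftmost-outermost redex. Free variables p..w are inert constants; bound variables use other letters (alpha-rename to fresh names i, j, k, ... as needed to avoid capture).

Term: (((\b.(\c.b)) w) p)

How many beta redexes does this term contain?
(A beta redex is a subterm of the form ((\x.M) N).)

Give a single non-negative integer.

Term: (((\b.(\c.b)) w) p)
  Redex: ((\b.(\c.b)) w)
Total redexes: 1

Answer: 1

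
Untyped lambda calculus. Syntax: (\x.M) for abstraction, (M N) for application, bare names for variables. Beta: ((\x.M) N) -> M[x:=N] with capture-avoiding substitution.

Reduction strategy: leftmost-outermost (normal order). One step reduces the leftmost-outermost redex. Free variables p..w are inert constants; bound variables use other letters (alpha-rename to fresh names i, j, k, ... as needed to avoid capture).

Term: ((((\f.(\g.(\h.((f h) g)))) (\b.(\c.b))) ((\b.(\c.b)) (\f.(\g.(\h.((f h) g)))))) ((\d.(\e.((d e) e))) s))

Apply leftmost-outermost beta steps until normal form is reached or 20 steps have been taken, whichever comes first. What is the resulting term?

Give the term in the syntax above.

Step 0: ((((\f.(\g.(\h.((f h) g)))) (\b.(\c.b))) ((\b.(\c.b)) (\f.(\g.(\h.((f h) g)))))) ((\d.(\e.((d e) e))) s))
Step 1: (((\g.(\h.(((\b.(\c.b)) h) g))) ((\b.(\c.b)) (\f.(\g.(\h.((f h) g)))))) ((\d.(\e.((d e) e))) s))
Step 2: ((\h.(((\b.(\c.b)) h) ((\b.(\c.b)) (\f.(\g.(\h.((f h) g))))))) ((\d.(\e.((d e) e))) s))
Step 3: (((\b.(\c.b)) ((\d.(\e.((d e) e))) s)) ((\b.(\c.b)) (\f.(\g.(\h.((f h) g))))))
Step 4: ((\c.((\d.(\e.((d e) e))) s)) ((\b.(\c.b)) (\f.(\g.(\h.((f h) g))))))
Step 5: ((\d.(\e.((d e) e))) s)
Step 6: (\e.((s e) e))

Answer: (\e.((s e) e))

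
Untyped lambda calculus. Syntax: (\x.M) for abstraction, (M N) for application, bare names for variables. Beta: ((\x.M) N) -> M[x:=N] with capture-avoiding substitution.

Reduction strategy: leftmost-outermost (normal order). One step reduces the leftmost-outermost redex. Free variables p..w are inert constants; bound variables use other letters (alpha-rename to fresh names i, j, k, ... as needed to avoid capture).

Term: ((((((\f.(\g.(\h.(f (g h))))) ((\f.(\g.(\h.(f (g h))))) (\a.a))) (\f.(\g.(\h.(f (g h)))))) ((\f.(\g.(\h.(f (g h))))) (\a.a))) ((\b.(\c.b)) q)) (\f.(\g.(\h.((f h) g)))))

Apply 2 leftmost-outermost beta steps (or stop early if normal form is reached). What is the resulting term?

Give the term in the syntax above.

Answer: ((((\h.(((\f.(\g.(\h.(f (g h))))) (\a.a)) ((\f.(\g.(\h.(f (g h))))) h))) ((\f.(\g.(\h.(f (g h))))) (\a.a))) ((\b.(\c.b)) q)) (\f.(\g.(\h.((f h) g)))))

Derivation:
Step 0: ((((((\f.(\g.(\h.(f (g h))))) ((\f.(\g.(\h.(f (g h))))) (\a.a))) (\f.(\g.(\h.(f (g h)))))) ((\f.(\g.(\h.(f (g h))))) (\a.a))) ((\b.(\c.b)) q)) (\f.(\g.(\h.((f h) g)))))
Step 1: (((((\g.(\h.(((\f.(\g.(\h.(f (g h))))) (\a.a)) (g h)))) (\f.(\g.(\h.(f (g h)))))) ((\f.(\g.(\h.(f (g h))))) (\a.a))) ((\b.(\c.b)) q)) (\f.(\g.(\h.((f h) g)))))
Step 2: ((((\h.(((\f.(\g.(\h.(f (g h))))) (\a.a)) ((\f.(\g.(\h.(f (g h))))) h))) ((\f.(\g.(\h.(f (g h))))) (\a.a))) ((\b.(\c.b)) q)) (\f.(\g.(\h.((f h) g)))))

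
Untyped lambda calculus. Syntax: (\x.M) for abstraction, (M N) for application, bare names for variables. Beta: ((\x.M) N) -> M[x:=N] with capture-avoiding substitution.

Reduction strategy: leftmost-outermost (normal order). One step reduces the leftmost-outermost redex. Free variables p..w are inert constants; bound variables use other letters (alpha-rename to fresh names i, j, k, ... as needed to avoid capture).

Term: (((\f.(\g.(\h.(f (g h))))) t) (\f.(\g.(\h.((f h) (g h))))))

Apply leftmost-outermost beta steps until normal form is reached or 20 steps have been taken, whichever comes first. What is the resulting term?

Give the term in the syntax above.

Answer: (\h.(t (\g.(\i.((h i) (g i))))))

Derivation:
Step 0: (((\f.(\g.(\h.(f (g h))))) t) (\f.(\g.(\h.((f h) (g h))))))
Step 1: ((\g.(\h.(t (g h)))) (\f.(\g.(\h.((f h) (g h))))))
Step 2: (\h.(t ((\f.(\g.(\h.((f h) (g h))))) h)))
Step 3: (\h.(t (\g.(\i.((h i) (g i))))))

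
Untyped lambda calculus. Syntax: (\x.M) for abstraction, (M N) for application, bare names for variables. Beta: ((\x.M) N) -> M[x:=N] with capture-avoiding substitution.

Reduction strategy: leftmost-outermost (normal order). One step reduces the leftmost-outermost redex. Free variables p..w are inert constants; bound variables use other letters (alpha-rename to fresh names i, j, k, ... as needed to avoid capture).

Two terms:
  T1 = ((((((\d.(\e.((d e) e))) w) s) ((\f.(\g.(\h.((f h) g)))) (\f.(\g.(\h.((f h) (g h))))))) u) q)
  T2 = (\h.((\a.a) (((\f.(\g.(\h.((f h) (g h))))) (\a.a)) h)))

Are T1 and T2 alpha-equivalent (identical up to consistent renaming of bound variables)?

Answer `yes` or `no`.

Term 1: ((((((\d.(\e.((d e) e))) w) s) ((\f.(\g.(\h.((f h) g)))) (\f.(\g.(\h.((f h) (g h))))))) u) q)
Term 2: (\h.((\a.a) (((\f.(\g.(\h.((f h) (g h))))) (\a.a)) h)))
Alpha-equivalence: compare structure up to binder renaming.
Result: False

Answer: no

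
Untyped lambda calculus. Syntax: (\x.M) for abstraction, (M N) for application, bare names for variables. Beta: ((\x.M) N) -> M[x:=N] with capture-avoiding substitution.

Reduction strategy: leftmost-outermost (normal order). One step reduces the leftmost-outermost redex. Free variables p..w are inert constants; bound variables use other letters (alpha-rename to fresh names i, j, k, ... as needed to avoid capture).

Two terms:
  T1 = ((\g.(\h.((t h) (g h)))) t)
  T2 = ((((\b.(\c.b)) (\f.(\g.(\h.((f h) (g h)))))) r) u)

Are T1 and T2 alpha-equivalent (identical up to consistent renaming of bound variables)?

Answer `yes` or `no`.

Answer: no

Derivation:
Term 1: ((\g.(\h.((t h) (g h)))) t)
Term 2: ((((\b.(\c.b)) (\f.(\g.(\h.((f h) (g h)))))) r) u)
Alpha-equivalence: compare structure up to binder renaming.
Result: False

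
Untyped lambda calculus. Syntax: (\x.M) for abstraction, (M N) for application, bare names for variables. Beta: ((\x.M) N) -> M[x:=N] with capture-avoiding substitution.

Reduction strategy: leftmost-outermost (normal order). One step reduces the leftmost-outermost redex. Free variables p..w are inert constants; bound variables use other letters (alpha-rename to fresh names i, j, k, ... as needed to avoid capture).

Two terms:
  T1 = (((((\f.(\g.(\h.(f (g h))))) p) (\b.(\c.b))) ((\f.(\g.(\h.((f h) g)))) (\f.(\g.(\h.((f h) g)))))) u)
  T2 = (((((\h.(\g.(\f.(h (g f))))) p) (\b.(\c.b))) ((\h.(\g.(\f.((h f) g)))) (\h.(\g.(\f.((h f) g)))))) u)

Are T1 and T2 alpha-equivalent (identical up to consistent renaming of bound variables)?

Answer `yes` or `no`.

Answer: yes

Derivation:
Term 1: (((((\f.(\g.(\h.(f (g h))))) p) (\b.(\c.b))) ((\f.(\g.(\h.((f h) g)))) (\f.(\g.(\h.((f h) g)))))) u)
Term 2: (((((\h.(\g.(\f.(h (g f))))) p) (\b.(\c.b))) ((\h.(\g.(\f.((h f) g)))) (\h.(\g.(\f.((h f) g)))))) u)
Alpha-equivalence: compare structure up to binder renaming.
Result: True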